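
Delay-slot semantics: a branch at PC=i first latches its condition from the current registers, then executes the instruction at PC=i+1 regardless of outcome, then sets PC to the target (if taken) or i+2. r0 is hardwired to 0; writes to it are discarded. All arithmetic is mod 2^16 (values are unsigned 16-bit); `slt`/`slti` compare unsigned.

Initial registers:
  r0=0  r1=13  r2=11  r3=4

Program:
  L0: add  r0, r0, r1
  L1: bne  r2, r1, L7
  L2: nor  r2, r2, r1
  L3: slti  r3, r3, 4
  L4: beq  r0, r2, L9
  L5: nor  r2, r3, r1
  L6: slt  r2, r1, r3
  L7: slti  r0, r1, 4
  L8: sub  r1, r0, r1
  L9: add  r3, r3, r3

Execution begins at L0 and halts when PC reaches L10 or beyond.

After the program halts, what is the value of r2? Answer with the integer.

PC=0  add  r0, r0, r1        | r0=0 r1=13 r2=11 r3=4
PC=1  bne  r2, r1, L7        | r0=0 r1=13 r2=11 r3=4  [TAKEN]
PC=2  nor  r2, r2, r1        | r0=0 r1=13 r2=65520 r3=4
PC=7  slti  r0, r1, 4        | r0=0 r1=13 r2=65520 r3=4
PC=8  sub  r1, r0, r1        | r0=0 r1=65523 r2=65520 r3=4
PC=9  add  r3, r3, r3        | r0=0 r1=65523 r2=65520 r3=8

65520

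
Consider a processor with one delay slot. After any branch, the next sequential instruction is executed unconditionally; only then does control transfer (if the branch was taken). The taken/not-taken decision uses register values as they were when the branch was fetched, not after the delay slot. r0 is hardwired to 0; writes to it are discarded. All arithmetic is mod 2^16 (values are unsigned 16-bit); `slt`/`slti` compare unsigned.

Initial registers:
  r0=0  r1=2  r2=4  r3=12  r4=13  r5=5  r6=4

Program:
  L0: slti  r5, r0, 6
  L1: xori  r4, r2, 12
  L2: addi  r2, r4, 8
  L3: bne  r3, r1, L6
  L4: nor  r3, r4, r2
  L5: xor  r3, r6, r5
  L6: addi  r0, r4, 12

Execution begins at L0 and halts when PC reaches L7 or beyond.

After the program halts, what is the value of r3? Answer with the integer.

[0] slti  r5, r0, 6  →  {r0:0, r1:2, r2:4, r3:12, r4:13, r5:1, r6:4}
[1] xori  r4, r2, 12  →  {r0:0, r1:2, r2:4, r3:12, r4:8, r5:1, r6:4}
[2] addi  r2, r4, 8  →  {r0:0, r1:2, r2:16, r3:12, r4:8, r5:1, r6:4}
[3] bne  r3, r1, L6  →  {r0:0, r1:2, r2:16, r3:12, r4:8, r5:1, r6:4}  ⟨branch taken⟩
[4] nor  r3, r4, r2  →  {r0:0, r1:2, r2:16, r3:65511, r4:8, r5:1, r6:4}
[6] addi  r0, r4, 12  →  {r0:0, r1:2, r2:16, r3:65511, r4:8, r5:1, r6:4}

65511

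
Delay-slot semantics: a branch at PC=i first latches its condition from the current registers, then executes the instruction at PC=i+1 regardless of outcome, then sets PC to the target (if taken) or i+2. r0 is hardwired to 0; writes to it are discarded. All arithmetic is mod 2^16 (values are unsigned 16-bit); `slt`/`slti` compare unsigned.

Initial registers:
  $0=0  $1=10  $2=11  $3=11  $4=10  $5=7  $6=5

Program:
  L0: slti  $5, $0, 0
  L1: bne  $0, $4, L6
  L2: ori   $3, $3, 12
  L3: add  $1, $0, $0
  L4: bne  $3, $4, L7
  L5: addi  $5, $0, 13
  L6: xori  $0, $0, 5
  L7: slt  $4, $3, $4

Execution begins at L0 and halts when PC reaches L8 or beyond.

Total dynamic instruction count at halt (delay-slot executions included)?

  step pc=0: slti  $5, $0, 0  regs=(0,10,11,11,10,0,5)
  step pc=1: bne  $0, $4, L6  cond=T  regs=(0,10,11,11,10,0,5)
  step pc=2: ori   $3, $3, 12  regs=(0,10,11,15,10,0,5)
  step pc=6: xori  $0, $0, 5  regs=(0,10,11,15,10,0,5)
  step pc=7: slt  $4, $3, $4  regs=(0,10,11,15,0,0,5)

5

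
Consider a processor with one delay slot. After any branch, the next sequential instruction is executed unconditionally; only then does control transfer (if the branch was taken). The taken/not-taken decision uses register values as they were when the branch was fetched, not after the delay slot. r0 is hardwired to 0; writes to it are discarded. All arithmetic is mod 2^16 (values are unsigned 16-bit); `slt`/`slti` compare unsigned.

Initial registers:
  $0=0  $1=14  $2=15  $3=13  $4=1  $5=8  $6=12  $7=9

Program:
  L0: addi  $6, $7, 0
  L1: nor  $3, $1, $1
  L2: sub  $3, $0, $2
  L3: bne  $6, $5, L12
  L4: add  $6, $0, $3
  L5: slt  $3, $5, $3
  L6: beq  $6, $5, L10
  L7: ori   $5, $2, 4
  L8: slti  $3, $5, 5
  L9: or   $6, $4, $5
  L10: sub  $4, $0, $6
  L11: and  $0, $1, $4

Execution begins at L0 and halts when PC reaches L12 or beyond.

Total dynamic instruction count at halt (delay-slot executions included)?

5

#0 addi  $6, $7, 0 ; 0/14/15/13/1/8/9/9
#1 nor  $3, $1, $1 ; 0/14/15/65521/1/8/9/9
#2 sub  $3, $0, $2 ; 0/14/15/65521/1/8/9/9
#3 bne  $6, $5, L12 ; 0/14/15/65521/1/8/9/9 ; →target
#4 add  $6, $0, $3 ; 0/14/15/65521/1/8/65521/9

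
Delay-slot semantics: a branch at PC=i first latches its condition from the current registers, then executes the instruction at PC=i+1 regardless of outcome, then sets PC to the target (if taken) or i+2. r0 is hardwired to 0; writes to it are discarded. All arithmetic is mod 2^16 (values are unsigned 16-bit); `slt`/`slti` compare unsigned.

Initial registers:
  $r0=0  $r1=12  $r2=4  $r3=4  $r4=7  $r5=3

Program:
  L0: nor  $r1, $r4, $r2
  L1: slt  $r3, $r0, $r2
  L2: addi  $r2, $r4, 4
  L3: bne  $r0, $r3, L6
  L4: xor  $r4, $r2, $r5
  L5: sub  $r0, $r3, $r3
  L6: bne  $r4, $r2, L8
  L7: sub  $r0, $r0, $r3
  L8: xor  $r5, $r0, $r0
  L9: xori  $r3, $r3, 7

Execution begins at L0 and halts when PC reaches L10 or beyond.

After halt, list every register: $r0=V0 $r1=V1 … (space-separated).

$r0=0 $r1=65528 $r2=11 $r3=6 $r4=8 $r5=0

  step pc=0: nor  $r1, $r4, $r2  regs=(0,65528,4,4,7,3)
  step pc=1: slt  $r3, $r0, $r2  regs=(0,65528,4,1,7,3)
  step pc=2: addi  $r2, $r4, 4  regs=(0,65528,11,1,7,3)
  step pc=3: bne  $r0, $r3, L6  cond=T  regs=(0,65528,11,1,7,3)
  step pc=4: xor  $r4, $r2, $r5  regs=(0,65528,11,1,8,3)
  step pc=6: bne  $r4, $r2, L8  cond=T  regs=(0,65528,11,1,8,3)
  step pc=7: sub  $r0, $r0, $r3  regs=(0,65528,11,1,8,3)
  step pc=8: xor  $r5, $r0, $r0  regs=(0,65528,11,1,8,0)
  step pc=9: xori  $r3, $r3, 7  regs=(0,65528,11,6,8,0)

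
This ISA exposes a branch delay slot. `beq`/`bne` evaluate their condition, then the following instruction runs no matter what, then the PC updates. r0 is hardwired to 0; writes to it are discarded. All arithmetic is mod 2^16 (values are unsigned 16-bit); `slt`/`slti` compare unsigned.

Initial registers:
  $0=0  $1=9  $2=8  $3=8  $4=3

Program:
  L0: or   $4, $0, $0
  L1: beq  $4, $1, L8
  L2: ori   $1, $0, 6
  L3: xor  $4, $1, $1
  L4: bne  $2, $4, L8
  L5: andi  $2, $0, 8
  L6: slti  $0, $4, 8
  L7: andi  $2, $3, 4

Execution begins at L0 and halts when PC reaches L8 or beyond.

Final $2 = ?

  step pc=0: or   $4, $0, $0  regs=(0,9,8,8,0)
  step pc=1: beq  $4, $1, L8  cond=F  regs=(0,9,8,8,0)
  step pc=2: ori   $1, $0, 6  regs=(0,6,8,8,0)
  step pc=3: xor  $4, $1, $1  regs=(0,6,8,8,0)
  step pc=4: bne  $2, $4, L8  cond=T  regs=(0,6,8,8,0)
  step pc=5: andi  $2, $0, 8  regs=(0,6,0,8,0)

0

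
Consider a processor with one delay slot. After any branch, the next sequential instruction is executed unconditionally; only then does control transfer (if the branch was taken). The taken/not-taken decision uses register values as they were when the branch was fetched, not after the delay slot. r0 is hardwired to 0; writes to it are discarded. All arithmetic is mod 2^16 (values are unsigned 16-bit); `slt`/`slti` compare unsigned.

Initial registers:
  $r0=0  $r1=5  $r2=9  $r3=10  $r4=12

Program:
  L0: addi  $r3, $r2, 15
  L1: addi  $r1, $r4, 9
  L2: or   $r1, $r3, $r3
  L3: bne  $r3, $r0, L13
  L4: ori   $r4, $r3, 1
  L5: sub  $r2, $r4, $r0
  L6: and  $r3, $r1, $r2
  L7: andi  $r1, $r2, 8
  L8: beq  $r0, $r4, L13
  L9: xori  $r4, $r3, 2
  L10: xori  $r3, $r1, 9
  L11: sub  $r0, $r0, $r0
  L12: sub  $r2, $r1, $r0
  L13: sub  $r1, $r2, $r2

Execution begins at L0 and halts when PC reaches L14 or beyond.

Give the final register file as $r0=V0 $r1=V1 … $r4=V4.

$r0=0 $r1=0 $r2=9 $r3=24 $r4=25

#0 addi  $r3, $r2, 15 ; 0/5/9/24/12
#1 addi  $r1, $r4, 9 ; 0/21/9/24/12
#2 or   $r1, $r3, $r3 ; 0/24/9/24/12
#3 bne  $r3, $r0, L13 ; 0/24/9/24/12 ; →target
#4 ori   $r4, $r3, 1 ; 0/24/9/24/25
#13 sub  $r1, $r2, $r2 ; 0/0/9/24/25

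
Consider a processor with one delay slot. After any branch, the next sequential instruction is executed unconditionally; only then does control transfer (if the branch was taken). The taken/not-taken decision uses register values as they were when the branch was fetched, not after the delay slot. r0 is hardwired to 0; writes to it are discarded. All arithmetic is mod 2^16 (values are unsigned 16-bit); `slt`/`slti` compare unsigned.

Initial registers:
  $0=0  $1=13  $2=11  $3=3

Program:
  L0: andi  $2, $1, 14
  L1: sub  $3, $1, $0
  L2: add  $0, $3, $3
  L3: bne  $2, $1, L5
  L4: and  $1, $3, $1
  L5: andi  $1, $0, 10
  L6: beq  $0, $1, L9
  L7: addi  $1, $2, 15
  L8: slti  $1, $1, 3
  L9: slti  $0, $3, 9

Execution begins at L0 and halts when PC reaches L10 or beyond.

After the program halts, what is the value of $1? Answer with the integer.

[0] andi  $2, $1, 14  →  {$0:0, $1:13, $2:12, $3:3}
[1] sub  $3, $1, $0  →  {$0:0, $1:13, $2:12, $3:13}
[2] add  $0, $3, $3  →  {$0:0, $1:13, $2:12, $3:13}
[3] bne  $2, $1, L5  →  {$0:0, $1:13, $2:12, $3:13}  ⟨branch taken⟩
[4] and  $1, $3, $1  →  {$0:0, $1:13, $2:12, $3:13}
[5] andi  $1, $0, 10  →  {$0:0, $1:0, $2:12, $3:13}
[6] beq  $0, $1, L9  →  {$0:0, $1:0, $2:12, $3:13}  ⟨branch taken⟩
[7] addi  $1, $2, 15  →  {$0:0, $1:27, $2:12, $3:13}
[9] slti  $0, $3, 9  →  {$0:0, $1:27, $2:12, $3:13}

27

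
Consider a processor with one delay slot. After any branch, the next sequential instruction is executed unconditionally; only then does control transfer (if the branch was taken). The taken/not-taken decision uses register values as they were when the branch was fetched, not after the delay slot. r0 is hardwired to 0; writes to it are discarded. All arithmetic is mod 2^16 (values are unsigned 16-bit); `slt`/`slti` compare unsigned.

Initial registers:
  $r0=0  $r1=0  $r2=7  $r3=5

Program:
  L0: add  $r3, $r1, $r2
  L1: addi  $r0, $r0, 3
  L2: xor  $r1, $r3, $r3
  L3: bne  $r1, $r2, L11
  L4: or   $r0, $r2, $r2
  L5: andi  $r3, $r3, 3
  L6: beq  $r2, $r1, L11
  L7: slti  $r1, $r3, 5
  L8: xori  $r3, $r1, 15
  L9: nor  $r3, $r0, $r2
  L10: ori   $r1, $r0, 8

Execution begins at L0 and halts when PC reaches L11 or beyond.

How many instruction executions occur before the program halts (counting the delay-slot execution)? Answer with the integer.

5

PC=0  add  $r3, $r1, $r2     | $r0=0 $r1=0 $r2=7 $r3=7
PC=1  addi  $r0, $r0, 3      | $r0=0 $r1=0 $r2=7 $r3=7
PC=2  xor  $r1, $r3, $r3     | $r0=0 $r1=0 $r2=7 $r3=7
PC=3  bne  $r1, $r2, L11     | $r0=0 $r1=0 $r2=7 $r3=7  [TAKEN]
PC=4  or   $r0, $r2, $r2     | $r0=0 $r1=0 $r2=7 $r3=7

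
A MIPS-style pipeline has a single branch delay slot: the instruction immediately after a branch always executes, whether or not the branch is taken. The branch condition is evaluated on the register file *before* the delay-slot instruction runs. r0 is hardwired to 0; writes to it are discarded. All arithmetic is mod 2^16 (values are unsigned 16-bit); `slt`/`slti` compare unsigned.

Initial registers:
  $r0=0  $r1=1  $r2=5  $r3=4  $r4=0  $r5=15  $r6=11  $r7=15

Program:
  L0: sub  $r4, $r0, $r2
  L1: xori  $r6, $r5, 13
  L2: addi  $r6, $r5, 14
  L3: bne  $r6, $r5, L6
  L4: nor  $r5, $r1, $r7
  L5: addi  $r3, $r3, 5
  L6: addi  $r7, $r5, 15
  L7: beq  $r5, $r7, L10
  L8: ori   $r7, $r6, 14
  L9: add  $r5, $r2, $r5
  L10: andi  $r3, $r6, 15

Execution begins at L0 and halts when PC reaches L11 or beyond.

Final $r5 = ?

  step pc=0: sub  $r4, $r0, $r2  regs=(0,1,5,4,65531,15,11,15)
  step pc=1: xori  $r6, $r5, 13  regs=(0,1,5,4,65531,15,2,15)
  step pc=2: addi  $r6, $r5, 14  regs=(0,1,5,4,65531,15,29,15)
  step pc=3: bne  $r6, $r5, L6  cond=T  regs=(0,1,5,4,65531,15,29,15)
  step pc=4: nor  $r5, $r1, $r7  regs=(0,1,5,4,65531,65520,29,15)
  step pc=6: addi  $r7, $r5, 15  regs=(0,1,5,4,65531,65520,29,65535)
  step pc=7: beq  $r5, $r7, L10  cond=F  regs=(0,1,5,4,65531,65520,29,65535)
  step pc=8: ori   $r7, $r6, 14  regs=(0,1,5,4,65531,65520,29,31)
  step pc=9: add  $r5, $r2, $r5  regs=(0,1,5,4,65531,65525,29,31)
  step pc=10: andi  $r3, $r6, 15  regs=(0,1,5,13,65531,65525,29,31)

65525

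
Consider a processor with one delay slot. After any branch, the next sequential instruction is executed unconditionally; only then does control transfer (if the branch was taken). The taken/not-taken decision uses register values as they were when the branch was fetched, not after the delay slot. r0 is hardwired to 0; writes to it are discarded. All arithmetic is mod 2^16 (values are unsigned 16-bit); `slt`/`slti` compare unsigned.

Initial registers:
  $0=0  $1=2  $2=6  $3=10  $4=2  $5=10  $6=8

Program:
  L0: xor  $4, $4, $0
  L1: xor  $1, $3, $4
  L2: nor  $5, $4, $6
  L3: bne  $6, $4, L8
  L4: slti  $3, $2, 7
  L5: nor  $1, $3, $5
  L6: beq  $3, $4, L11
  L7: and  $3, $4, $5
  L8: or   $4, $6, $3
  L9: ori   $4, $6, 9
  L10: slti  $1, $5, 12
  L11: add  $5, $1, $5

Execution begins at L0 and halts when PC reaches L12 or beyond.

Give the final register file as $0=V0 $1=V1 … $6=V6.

#0 xor  $4, $4, $0 ; 0/2/6/10/2/10/8
#1 xor  $1, $3, $4 ; 0/8/6/10/2/10/8
#2 nor  $5, $4, $6 ; 0/8/6/10/2/65525/8
#3 bne  $6, $4, L8 ; 0/8/6/10/2/65525/8 ; →target
#4 slti  $3, $2, 7 ; 0/8/6/1/2/65525/8
#8 or   $4, $6, $3 ; 0/8/6/1/9/65525/8
#9 ori   $4, $6, 9 ; 0/8/6/1/9/65525/8
#10 slti  $1, $5, 12 ; 0/0/6/1/9/65525/8
#11 add  $5, $1, $5 ; 0/0/6/1/9/65525/8

$0=0 $1=0 $2=6 $3=1 $4=9 $5=65525 $6=8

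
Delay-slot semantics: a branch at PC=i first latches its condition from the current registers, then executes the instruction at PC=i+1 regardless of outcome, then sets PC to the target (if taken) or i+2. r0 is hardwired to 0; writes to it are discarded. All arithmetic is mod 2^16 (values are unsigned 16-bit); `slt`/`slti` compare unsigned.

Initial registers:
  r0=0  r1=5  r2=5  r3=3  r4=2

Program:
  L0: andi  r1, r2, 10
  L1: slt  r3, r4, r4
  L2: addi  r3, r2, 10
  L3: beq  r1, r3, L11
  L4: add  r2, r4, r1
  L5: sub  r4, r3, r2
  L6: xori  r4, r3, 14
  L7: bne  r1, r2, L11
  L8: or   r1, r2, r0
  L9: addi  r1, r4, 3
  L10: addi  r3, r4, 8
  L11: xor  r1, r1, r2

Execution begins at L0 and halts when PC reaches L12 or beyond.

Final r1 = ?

0

#0 andi  r1, r2, 10 ; 0/0/5/3/2
#1 slt  r3, r4, r4 ; 0/0/5/0/2
#2 addi  r3, r2, 10 ; 0/0/5/15/2
#3 beq  r1, r3, L11 ; 0/0/5/15/2 ; →fallthru
#4 add  r2, r4, r1 ; 0/0/2/15/2
#5 sub  r4, r3, r2 ; 0/0/2/15/13
#6 xori  r4, r3, 14 ; 0/0/2/15/1
#7 bne  r1, r2, L11 ; 0/0/2/15/1 ; →target
#8 or   r1, r2, r0 ; 0/2/2/15/1
#11 xor  r1, r1, r2 ; 0/0/2/15/1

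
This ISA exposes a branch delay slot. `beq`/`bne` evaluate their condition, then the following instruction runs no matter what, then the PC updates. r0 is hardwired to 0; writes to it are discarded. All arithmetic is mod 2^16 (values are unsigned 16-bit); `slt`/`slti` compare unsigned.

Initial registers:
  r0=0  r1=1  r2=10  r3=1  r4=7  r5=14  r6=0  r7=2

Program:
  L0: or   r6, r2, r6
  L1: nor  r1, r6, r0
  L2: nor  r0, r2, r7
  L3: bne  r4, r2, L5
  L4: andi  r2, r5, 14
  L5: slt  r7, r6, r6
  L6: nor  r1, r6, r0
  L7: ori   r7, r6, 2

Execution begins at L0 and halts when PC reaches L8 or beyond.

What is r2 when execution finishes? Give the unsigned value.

14

#0 or   r6, r2, r6 ; 0/1/10/1/7/14/10/2
#1 nor  r1, r6, r0 ; 0/65525/10/1/7/14/10/2
#2 nor  r0, r2, r7 ; 0/65525/10/1/7/14/10/2
#3 bne  r4, r2, L5 ; 0/65525/10/1/7/14/10/2 ; →target
#4 andi  r2, r5, 14 ; 0/65525/14/1/7/14/10/2
#5 slt  r7, r6, r6 ; 0/65525/14/1/7/14/10/0
#6 nor  r1, r6, r0 ; 0/65525/14/1/7/14/10/0
#7 ori   r7, r6, 2 ; 0/65525/14/1/7/14/10/10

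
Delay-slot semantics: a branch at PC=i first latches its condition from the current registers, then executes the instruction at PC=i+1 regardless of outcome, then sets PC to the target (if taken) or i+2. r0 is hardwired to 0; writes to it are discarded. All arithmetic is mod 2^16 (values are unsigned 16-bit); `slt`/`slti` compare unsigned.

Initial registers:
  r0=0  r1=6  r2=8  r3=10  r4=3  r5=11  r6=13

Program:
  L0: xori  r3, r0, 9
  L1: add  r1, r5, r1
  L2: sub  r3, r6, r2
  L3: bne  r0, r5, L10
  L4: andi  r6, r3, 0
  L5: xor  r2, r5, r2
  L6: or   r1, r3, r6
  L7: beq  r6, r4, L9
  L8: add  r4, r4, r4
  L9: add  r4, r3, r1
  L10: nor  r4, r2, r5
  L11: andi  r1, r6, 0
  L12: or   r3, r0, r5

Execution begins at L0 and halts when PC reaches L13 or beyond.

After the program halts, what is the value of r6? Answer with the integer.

PC=0  xori  r3, r0, 9        | r0=0 r1=6 r2=8 r3=9 r4=3 r5=11 r6=13
PC=1  add  r1, r5, r1        | r0=0 r1=17 r2=8 r3=9 r4=3 r5=11 r6=13
PC=2  sub  r3, r6, r2        | r0=0 r1=17 r2=8 r3=5 r4=3 r5=11 r6=13
PC=3  bne  r0, r5, L10       | r0=0 r1=17 r2=8 r3=5 r4=3 r5=11 r6=13  [TAKEN]
PC=4  andi  r6, r3, 0        | r0=0 r1=17 r2=8 r3=5 r4=3 r5=11 r6=0
PC=10 nor  r4, r2, r5        | r0=0 r1=17 r2=8 r3=5 r4=65524 r5=11 r6=0
PC=11 andi  r1, r6, 0        | r0=0 r1=0 r2=8 r3=5 r4=65524 r5=11 r6=0
PC=12 or   r3, r0, r5        | r0=0 r1=0 r2=8 r3=11 r4=65524 r5=11 r6=0

0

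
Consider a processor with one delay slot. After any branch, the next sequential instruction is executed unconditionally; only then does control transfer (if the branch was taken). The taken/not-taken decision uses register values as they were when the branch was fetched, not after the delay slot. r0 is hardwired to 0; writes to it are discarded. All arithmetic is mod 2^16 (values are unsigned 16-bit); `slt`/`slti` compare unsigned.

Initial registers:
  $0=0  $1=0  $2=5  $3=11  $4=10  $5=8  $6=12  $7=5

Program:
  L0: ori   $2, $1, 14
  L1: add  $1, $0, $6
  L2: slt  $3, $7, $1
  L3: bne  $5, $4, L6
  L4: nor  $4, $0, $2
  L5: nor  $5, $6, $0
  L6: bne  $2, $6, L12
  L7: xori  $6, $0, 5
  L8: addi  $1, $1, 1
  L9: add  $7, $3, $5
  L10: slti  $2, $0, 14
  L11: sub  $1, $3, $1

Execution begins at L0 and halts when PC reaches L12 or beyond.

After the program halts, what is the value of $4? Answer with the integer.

PC=0  ori   $2, $1, 14       | $0=0 $1=0 $2=14 $3=11 $4=10 $5=8 $6=12 $7=5
PC=1  add  $1, $0, $6        | $0=0 $1=12 $2=14 $3=11 $4=10 $5=8 $6=12 $7=5
PC=2  slt  $3, $7, $1        | $0=0 $1=12 $2=14 $3=1 $4=10 $5=8 $6=12 $7=5
PC=3  bne  $5, $4, L6        | $0=0 $1=12 $2=14 $3=1 $4=10 $5=8 $6=12 $7=5  [TAKEN]
PC=4  nor  $4, $0, $2        | $0=0 $1=12 $2=14 $3=1 $4=65521 $5=8 $6=12 $7=5
PC=6  bne  $2, $6, L12       | $0=0 $1=12 $2=14 $3=1 $4=65521 $5=8 $6=12 $7=5  [TAKEN]
PC=7  xori  $6, $0, 5        | $0=0 $1=12 $2=14 $3=1 $4=65521 $5=8 $6=5 $7=5

65521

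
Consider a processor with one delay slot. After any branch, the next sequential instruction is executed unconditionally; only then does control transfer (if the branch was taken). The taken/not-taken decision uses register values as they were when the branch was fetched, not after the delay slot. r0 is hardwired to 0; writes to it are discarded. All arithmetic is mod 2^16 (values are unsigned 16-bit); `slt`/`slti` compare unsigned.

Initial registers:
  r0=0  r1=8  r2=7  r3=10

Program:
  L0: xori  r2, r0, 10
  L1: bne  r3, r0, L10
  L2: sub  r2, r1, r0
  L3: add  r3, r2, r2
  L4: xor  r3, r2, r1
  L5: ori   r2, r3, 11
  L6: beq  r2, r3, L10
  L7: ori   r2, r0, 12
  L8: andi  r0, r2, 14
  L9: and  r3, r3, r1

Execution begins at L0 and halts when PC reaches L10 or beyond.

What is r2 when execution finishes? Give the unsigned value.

[0] xori  r2, r0, 10  →  {r0:0, r1:8, r2:10, r3:10}
[1] bne  r3, r0, L10  →  {r0:0, r1:8, r2:10, r3:10}  ⟨branch taken⟩
[2] sub  r2, r1, r0  →  {r0:0, r1:8, r2:8, r3:10}

8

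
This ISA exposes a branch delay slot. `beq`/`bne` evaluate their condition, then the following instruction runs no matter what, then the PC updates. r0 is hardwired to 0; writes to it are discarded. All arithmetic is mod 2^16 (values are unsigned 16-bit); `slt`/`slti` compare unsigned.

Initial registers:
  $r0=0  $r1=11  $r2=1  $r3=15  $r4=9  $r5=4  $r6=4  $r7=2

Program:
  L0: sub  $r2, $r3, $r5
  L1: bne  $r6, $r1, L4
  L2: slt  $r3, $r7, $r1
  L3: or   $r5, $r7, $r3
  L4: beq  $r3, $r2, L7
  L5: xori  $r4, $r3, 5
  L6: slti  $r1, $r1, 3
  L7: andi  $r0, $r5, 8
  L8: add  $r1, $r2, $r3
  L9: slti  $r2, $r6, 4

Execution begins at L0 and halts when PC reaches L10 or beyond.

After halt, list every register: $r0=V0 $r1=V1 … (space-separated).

$r0=0 $r1=12 $r2=0 $r3=1 $r4=4 $r5=4 $r6=4 $r7=2

PC=0  sub  $r2, $r3, $r5     | $r0=0 $r1=11 $r2=11 $r3=15 $r4=9 $r5=4 $r6=4 $r7=2
PC=1  bne  $r6, $r1, L4      | $r0=0 $r1=11 $r2=11 $r3=15 $r4=9 $r5=4 $r6=4 $r7=2  [TAKEN]
PC=2  slt  $r3, $r7, $r1     | $r0=0 $r1=11 $r2=11 $r3=1 $r4=9 $r5=4 $r6=4 $r7=2
PC=4  beq  $r3, $r2, L7      | $r0=0 $r1=11 $r2=11 $r3=1 $r4=9 $r5=4 $r6=4 $r7=2  [not taken]
PC=5  xori  $r4, $r3, 5      | $r0=0 $r1=11 $r2=11 $r3=1 $r4=4 $r5=4 $r6=4 $r7=2
PC=6  slti  $r1, $r1, 3      | $r0=0 $r1=0 $r2=11 $r3=1 $r4=4 $r5=4 $r6=4 $r7=2
PC=7  andi  $r0, $r5, 8      | $r0=0 $r1=0 $r2=11 $r3=1 $r4=4 $r5=4 $r6=4 $r7=2
PC=8  add  $r1, $r2, $r3     | $r0=0 $r1=12 $r2=11 $r3=1 $r4=4 $r5=4 $r6=4 $r7=2
PC=9  slti  $r2, $r6, 4      | $r0=0 $r1=12 $r2=0 $r3=1 $r4=4 $r5=4 $r6=4 $r7=2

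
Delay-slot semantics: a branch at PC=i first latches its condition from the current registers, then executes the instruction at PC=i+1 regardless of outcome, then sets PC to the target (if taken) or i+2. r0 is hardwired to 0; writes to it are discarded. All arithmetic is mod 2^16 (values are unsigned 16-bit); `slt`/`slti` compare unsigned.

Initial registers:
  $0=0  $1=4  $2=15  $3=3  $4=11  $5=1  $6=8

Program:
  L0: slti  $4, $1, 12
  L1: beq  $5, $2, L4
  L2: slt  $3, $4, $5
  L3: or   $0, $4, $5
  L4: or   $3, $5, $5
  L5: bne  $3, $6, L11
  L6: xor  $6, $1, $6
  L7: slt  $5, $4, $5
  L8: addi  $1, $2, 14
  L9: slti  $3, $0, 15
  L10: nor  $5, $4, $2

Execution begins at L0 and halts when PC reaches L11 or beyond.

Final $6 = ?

12

[0] slti  $4, $1, 12  →  {$0:0, $1:4, $2:15, $3:3, $4:1, $5:1, $6:8}
[1] beq  $5, $2, L4  →  {$0:0, $1:4, $2:15, $3:3, $4:1, $5:1, $6:8}  ⟨branch fallthrough⟩
[2] slt  $3, $4, $5  →  {$0:0, $1:4, $2:15, $3:0, $4:1, $5:1, $6:8}
[3] or   $0, $4, $5  →  {$0:0, $1:4, $2:15, $3:0, $4:1, $5:1, $6:8}
[4] or   $3, $5, $5  →  {$0:0, $1:4, $2:15, $3:1, $4:1, $5:1, $6:8}
[5] bne  $3, $6, L11  →  {$0:0, $1:4, $2:15, $3:1, $4:1, $5:1, $6:8}  ⟨branch taken⟩
[6] xor  $6, $1, $6  →  {$0:0, $1:4, $2:15, $3:1, $4:1, $5:1, $6:12}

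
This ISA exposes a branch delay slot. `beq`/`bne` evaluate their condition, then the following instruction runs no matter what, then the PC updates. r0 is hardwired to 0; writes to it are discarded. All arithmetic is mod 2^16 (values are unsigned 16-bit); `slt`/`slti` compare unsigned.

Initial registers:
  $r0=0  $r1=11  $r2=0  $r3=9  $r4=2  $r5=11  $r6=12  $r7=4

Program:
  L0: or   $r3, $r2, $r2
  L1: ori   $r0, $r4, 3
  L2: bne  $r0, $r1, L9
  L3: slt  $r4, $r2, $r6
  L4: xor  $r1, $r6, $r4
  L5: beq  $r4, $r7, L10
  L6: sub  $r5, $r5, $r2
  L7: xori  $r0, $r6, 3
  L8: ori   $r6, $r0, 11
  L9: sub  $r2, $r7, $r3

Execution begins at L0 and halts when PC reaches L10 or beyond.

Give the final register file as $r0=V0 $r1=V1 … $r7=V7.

#0 or   $r3, $r2, $r2 ; 0/11/0/0/2/11/12/4
#1 ori   $r0, $r4, 3 ; 0/11/0/0/2/11/12/4
#2 bne  $r0, $r1, L9 ; 0/11/0/0/2/11/12/4 ; →target
#3 slt  $r4, $r2, $r6 ; 0/11/0/0/1/11/12/4
#9 sub  $r2, $r7, $r3 ; 0/11/4/0/1/11/12/4

$r0=0 $r1=11 $r2=4 $r3=0 $r4=1 $r5=11 $r6=12 $r7=4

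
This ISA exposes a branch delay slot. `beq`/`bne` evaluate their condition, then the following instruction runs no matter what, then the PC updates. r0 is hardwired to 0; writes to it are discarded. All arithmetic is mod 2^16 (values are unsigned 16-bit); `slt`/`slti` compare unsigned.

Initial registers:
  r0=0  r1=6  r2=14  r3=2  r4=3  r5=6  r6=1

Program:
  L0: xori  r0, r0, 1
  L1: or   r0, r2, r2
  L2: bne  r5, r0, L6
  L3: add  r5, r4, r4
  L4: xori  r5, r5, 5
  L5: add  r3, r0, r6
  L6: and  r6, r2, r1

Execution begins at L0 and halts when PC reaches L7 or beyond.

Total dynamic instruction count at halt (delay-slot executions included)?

5

#0 xori  r0, r0, 1 ; 0/6/14/2/3/6/1
#1 or   r0, r2, r2 ; 0/6/14/2/3/6/1
#2 bne  r5, r0, L6 ; 0/6/14/2/3/6/1 ; →target
#3 add  r5, r4, r4 ; 0/6/14/2/3/6/1
#6 and  r6, r2, r1 ; 0/6/14/2/3/6/6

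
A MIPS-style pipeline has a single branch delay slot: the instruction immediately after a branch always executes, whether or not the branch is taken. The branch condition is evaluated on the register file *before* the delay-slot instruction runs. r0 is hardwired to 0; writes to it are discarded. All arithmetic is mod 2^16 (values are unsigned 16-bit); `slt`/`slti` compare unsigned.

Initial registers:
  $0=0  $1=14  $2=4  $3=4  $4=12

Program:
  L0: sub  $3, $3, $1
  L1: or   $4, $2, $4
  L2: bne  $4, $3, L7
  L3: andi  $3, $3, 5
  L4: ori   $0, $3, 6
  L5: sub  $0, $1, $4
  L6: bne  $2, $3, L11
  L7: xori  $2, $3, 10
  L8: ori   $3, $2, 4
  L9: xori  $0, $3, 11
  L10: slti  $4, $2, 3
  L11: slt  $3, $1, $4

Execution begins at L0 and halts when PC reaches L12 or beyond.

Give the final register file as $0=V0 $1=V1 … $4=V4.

[0] sub  $3, $3, $1  →  {$0:0, $1:14, $2:4, $3:65526, $4:12}
[1] or   $4, $2, $4  →  {$0:0, $1:14, $2:4, $3:65526, $4:12}
[2] bne  $4, $3, L7  →  {$0:0, $1:14, $2:4, $3:65526, $4:12}  ⟨branch taken⟩
[3] andi  $3, $3, 5  →  {$0:0, $1:14, $2:4, $3:4, $4:12}
[7] xori  $2, $3, 10  →  {$0:0, $1:14, $2:14, $3:4, $4:12}
[8] ori   $3, $2, 4  →  {$0:0, $1:14, $2:14, $3:14, $4:12}
[9] xori  $0, $3, 11  →  {$0:0, $1:14, $2:14, $3:14, $4:12}
[10] slti  $4, $2, 3  →  {$0:0, $1:14, $2:14, $3:14, $4:0}
[11] slt  $3, $1, $4  →  {$0:0, $1:14, $2:14, $3:0, $4:0}

$0=0 $1=14 $2=14 $3=0 $4=0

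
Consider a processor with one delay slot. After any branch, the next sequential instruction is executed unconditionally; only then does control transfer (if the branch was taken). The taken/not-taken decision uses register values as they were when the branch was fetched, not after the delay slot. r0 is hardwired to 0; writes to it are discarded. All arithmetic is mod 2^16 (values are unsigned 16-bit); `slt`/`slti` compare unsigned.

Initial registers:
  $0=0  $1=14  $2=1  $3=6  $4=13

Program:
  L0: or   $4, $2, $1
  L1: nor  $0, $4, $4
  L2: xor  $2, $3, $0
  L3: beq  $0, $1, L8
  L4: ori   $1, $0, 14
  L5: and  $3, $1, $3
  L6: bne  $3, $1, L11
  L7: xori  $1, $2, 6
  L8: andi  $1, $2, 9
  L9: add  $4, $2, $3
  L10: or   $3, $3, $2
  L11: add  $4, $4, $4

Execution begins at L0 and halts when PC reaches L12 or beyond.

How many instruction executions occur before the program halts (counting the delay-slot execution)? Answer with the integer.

9

  step pc=0: or   $4, $2, $1  regs=(0,14,1,6,15)
  step pc=1: nor  $0, $4, $4  regs=(0,14,1,6,15)
  step pc=2: xor  $2, $3, $0  regs=(0,14,6,6,15)
  step pc=3: beq  $0, $1, L8  cond=F  regs=(0,14,6,6,15)
  step pc=4: ori   $1, $0, 14  regs=(0,14,6,6,15)
  step pc=5: and  $3, $1, $3  regs=(0,14,6,6,15)
  step pc=6: bne  $3, $1, L11  cond=T  regs=(0,14,6,6,15)
  step pc=7: xori  $1, $2, 6  regs=(0,0,6,6,15)
  step pc=11: add  $4, $4, $4  regs=(0,0,6,6,30)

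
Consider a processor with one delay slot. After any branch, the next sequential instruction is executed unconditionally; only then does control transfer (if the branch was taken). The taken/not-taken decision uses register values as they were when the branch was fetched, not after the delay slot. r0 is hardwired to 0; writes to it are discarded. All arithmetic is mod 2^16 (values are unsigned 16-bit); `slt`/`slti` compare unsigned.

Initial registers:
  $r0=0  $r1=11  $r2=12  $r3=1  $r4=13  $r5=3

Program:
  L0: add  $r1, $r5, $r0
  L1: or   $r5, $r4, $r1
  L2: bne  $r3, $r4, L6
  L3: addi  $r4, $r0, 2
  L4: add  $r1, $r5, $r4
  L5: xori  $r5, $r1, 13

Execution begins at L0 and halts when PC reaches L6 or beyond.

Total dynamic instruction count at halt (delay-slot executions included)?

4

[0] add  $r1, $r5, $r0  →  {$r0:0, $r1:3, $r2:12, $r3:1, $r4:13, $r5:3}
[1] or   $r5, $r4, $r1  →  {$r0:0, $r1:3, $r2:12, $r3:1, $r4:13, $r5:15}
[2] bne  $r3, $r4, L6  →  {$r0:0, $r1:3, $r2:12, $r3:1, $r4:13, $r5:15}  ⟨branch taken⟩
[3] addi  $r4, $r0, 2  →  {$r0:0, $r1:3, $r2:12, $r3:1, $r4:2, $r5:15}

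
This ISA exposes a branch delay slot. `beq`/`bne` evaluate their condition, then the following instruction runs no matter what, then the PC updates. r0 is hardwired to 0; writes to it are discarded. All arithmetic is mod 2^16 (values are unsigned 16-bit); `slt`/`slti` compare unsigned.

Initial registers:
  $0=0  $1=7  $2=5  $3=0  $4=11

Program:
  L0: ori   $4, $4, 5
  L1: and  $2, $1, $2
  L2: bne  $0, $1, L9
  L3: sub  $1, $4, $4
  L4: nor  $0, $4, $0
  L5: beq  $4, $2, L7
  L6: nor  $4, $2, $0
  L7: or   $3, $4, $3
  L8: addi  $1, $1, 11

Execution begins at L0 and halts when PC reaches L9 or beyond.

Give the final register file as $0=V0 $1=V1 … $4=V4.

$0=0 $1=0 $2=5 $3=0 $4=15

[0] ori   $4, $4, 5  →  {$0:0, $1:7, $2:5, $3:0, $4:15}
[1] and  $2, $1, $2  →  {$0:0, $1:7, $2:5, $3:0, $4:15}
[2] bne  $0, $1, L9  →  {$0:0, $1:7, $2:5, $3:0, $4:15}  ⟨branch taken⟩
[3] sub  $1, $4, $4  →  {$0:0, $1:0, $2:5, $3:0, $4:15}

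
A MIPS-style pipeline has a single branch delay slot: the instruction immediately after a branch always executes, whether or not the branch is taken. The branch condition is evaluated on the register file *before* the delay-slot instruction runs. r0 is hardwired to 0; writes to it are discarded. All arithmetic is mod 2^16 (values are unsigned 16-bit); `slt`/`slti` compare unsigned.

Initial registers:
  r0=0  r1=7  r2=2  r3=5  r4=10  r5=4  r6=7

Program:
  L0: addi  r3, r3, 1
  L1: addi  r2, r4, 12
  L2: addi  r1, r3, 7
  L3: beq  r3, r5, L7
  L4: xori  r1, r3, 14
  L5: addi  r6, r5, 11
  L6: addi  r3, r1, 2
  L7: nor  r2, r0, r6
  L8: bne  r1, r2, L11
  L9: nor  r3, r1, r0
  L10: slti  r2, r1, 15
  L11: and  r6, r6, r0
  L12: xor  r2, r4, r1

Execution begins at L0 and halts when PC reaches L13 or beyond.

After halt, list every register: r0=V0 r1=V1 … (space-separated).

[0] addi  r3, r3, 1  →  {r0:0, r1:7, r2:2, r3:6, r4:10, r5:4, r6:7}
[1] addi  r2, r4, 12  →  {r0:0, r1:7, r2:22, r3:6, r4:10, r5:4, r6:7}
[2] addi  r1, r3, 7  →  {r0:0, r1:13, r2:22, r3:6, r4:10, r5:4, r6:7}
[3] beq  r3, r5, L7  →  {r0:0, r1:13, r2:22, r3:6, r4:10, r5:4, r6:7}  ⟨branch fallthrough⟩
[4] xori  r1, r3, 14  →  {r0:0, r1:8, r2:22, r3:6, r4:10, r5:4, r6:7}
[5] addi  r6, r5, 11  →  {r0:0, r1:8, r2:22, r3:6, r4:10, r5:4, r6:15}
[6] addi  r3, r1, 2  →  {r0:0, r1:8, r2:22, r3:10, r4:10, r5:4, r6:15}
[7] nor  r2, r0, r6  →  {r0:0, r1:8, r2:65520, r3:10, r4:10, r5:4, r6:15}
[8] bne  r1, r2, L11  →  {r0:0, r1:8, r2:65520, r3:10, r4:10, r5:4, r6:15}  ⟨branch taken⟩
[9] nor  r3, r1, r0  →  {r0:0, r1:8, r2:65520, r3:65527, r4:10, r5:4, r6:15}
[11] and  r6, r6, r0  →  {r0:0, r1:8, r2:65520, r3:65527, r4:10, r5:4, r6:0}
[12] xor  r2, r4, r1  →  {r0:0, r1:8, r2:2, r3:65527, r4:10, r5:4, r6:0}

r0=0 r1=8 r2=2 r3=65527 r4=10 r5=4 r6=0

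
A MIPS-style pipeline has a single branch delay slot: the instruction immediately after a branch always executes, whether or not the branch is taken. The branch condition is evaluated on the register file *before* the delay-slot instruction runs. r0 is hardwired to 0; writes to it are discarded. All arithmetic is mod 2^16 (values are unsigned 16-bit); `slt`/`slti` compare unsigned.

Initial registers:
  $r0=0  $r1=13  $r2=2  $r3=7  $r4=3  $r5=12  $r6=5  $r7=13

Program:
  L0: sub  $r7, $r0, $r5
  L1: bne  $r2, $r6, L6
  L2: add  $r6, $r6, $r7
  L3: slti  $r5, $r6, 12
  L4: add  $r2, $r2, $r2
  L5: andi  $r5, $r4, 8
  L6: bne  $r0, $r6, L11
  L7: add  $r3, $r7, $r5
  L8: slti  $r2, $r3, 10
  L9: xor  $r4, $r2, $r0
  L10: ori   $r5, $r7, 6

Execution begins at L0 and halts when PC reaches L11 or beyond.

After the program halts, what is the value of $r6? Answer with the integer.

#0 sub  $r7, $r0, $r5 ; 0/13/2/7/3/12/5/65524
#1 bne  $r2, $r6, L6 ; 0/13/2/7/3/12/5/65524 ; →target
#2 add  $r6, $r6, $r7 ; 0/13/2/7/3/12/65529/65524
#6 bne  $r0, $r6, L11 ; 0/13/2/7/3/12/65529/65524 ; →target
#7 add  $r3, $r7, $r5 ; 0/13/2/0/3/12/65529/65524

65529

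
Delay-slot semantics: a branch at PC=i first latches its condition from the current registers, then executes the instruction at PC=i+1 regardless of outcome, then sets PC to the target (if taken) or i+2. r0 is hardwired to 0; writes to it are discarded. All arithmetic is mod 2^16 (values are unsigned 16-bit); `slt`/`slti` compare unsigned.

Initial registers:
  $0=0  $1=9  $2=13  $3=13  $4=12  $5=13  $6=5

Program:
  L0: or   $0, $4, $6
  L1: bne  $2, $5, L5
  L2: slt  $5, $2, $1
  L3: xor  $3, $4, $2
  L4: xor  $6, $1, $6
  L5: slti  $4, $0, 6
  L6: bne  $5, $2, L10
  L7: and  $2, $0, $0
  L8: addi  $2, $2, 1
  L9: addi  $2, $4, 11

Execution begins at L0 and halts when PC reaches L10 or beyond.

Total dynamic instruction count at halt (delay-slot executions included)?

#0 or   $0, $4, $6 ; 0/9/13/13/12/13/5
#1 bne  $2, $5, L5 ; 0/9/13/13/12/13/5 ; →fallthru
#2 slt  $5, $2, $1 ; 0/9/13/13/12/0/5
#3 xor  $3, $4, $2 ; 0/9/13/1/12/0/5
#4 xor  $6, $1, $6 ; 0/9/13/1/12/0/12
#5 slti  $4, $0, 6 ; 0/9/13/1/1/0/12
#6 bne  $5, $2, L10 ; 0/9/13/1/1/0/12 ; →target
#7 and  $2, $0, $0 ; 0/9/0/1/1/0/12

8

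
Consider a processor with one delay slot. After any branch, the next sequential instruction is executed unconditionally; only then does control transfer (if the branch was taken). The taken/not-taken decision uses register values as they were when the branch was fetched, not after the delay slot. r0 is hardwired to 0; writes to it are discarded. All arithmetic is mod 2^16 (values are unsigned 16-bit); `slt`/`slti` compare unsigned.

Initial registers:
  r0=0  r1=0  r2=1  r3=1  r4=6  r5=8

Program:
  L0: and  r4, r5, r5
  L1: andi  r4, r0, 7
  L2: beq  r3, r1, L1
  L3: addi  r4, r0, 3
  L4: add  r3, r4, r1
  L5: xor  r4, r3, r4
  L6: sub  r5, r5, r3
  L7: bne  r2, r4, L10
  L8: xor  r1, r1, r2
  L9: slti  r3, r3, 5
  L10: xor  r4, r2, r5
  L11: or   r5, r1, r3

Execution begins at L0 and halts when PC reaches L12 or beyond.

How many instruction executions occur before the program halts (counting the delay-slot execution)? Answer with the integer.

11

#0 and  r4, r5, r5 ; 0/0/1/1/8/8
#1 andi  r4, r0, 7 ; 0/0/1/1/0/8
#2 beq  r3, r1, L1 ; 0/0/1/1/0/8 ; →fallthru
#3 addi  r4, r0, 3 ; 0/0/1/1/3/8
#4 add  r3, r4, r1 ; 0/0/1/3/3/8
#5 xor  r4, r3, r4 ; 0/0/1/3/0/8
#6 sub  r5, r5, r3 ; 0/0/1/3/0/5
#7 bne  r2, r4, L10 ; 0/0/1/3/0/5 ; →target
#8 xor  r1, r1, r2 ; 0/1/1/3/0/5
#10 xor  r4, r2, r5 ; 0/1/1/3/4/5
#11 or   r5, r1, r3 ; 0/1/1/3/4/3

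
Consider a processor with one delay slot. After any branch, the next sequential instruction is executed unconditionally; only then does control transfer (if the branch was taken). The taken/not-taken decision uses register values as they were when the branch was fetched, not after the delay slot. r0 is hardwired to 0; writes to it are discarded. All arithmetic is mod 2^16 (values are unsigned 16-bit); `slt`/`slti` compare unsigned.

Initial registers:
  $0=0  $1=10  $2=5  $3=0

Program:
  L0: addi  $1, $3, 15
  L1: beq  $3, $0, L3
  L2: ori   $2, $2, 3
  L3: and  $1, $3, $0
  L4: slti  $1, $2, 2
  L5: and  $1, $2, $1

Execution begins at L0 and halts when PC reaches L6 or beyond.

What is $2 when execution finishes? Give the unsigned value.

7

  step pc=0: addi  $1, $3, 15  regs=(0,15,5,0)
  step pc=1: beq  $3, $0, L3  cond=T  regs=(0,15,5,0)
  step pc=2: ori   $2, $2, 3  regs=(0,15,7,0)
  step pc=3: and  $1, $3, $0  regs=(0,0,7,0)
  step pc=4: slti  $1, $2, 2  regs=(0,0,7,0)
  step pc=5: and  $1, $2, $1  regs=(0,0,7,0)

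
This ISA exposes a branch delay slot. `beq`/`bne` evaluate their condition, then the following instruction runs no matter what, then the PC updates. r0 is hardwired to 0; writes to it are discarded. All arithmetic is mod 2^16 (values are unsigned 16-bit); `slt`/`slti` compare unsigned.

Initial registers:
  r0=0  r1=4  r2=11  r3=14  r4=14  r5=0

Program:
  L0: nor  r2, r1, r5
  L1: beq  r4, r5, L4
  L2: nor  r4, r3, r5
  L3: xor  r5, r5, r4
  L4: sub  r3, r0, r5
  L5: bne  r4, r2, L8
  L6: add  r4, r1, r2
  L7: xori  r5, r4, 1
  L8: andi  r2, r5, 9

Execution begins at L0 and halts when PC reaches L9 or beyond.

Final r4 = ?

#0 nor  r2, r1, r5 ; 0/4/65531/14/14/0
#1 beq  r4, r5, L4 ; 0/4/65531/14/14/0 ; →fallthru
#2 nor  r4, r3, r5 ; 0/4/65531/14/65521/0
#3 xor  r5, r5, r4 ; 0/4/65531/14/65521/65521
#4 sub  r3, r0, r5 ; 0/4/65531/15/65521/65521
#5 bne  r4, r2, L8 ; 0/4/65531/15/65521/65521 ; →target
#6 add  r4, r1, r2 ; 0/4/65531/15/65535/65521
#8 andi  r2, r5, 9 ; 0/4/1/15/65535/65521

65535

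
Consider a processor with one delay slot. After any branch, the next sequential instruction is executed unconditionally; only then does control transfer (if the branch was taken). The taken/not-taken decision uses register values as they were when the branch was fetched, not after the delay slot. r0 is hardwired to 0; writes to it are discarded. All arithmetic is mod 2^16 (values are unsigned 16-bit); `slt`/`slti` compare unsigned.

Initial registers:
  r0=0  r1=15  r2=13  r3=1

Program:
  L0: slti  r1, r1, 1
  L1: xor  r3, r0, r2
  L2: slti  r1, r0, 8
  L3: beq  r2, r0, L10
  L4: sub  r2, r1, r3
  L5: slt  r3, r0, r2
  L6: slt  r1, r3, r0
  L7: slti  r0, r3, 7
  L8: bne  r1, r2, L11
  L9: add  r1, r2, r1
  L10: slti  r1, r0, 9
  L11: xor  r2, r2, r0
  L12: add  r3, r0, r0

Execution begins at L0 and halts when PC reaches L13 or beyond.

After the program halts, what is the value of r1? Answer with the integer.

[0] slti  r1, r1, 1  →  {r0:0, r1:0, r2:13, r3:1}
[1] xor  r3, r0, r2  →  {r0:0, r1:0, r2:13, r3:13}
[2] slti  r1, r0, 8  →  {r0:0, r1:1, r2:13, r3:13}
[3] beq  r2, r0, L10  →  {r0:0, r1:1, r2:13, r3:13}  ⟨branch fallthrough⟩
[4] sub  r2, r1, r3  →  {r0:0, r1:1, r2:65524, r3:13}
[5] slt  r3, r0, r2  →  {r0:0, r1:1, r2:65524, r3:1}
[6] slt  r1, r3, r0  →  {r0:0, r1:0, r2:65524, r3:1}
[7] slti  r0, r3, 7  →  {r0:0, r1:0, r2:65524, r3:1}
[8] bne  r1, r2, L11  →  {r0:0, r1:0, r2:65524, r3:1}  ⟨branch taken⟩
[9] add  r1, r2, r1  →  {r0:0, r1:65524, r2:65524, r3:1}
[11] xor  r2, r2, r0  →  {r0:0, r1:65524, r2:65524, r3:1}
[12] add  r3, r0, r0  →  {r0:0, r1:65524, r2:65524, r3:0}

65524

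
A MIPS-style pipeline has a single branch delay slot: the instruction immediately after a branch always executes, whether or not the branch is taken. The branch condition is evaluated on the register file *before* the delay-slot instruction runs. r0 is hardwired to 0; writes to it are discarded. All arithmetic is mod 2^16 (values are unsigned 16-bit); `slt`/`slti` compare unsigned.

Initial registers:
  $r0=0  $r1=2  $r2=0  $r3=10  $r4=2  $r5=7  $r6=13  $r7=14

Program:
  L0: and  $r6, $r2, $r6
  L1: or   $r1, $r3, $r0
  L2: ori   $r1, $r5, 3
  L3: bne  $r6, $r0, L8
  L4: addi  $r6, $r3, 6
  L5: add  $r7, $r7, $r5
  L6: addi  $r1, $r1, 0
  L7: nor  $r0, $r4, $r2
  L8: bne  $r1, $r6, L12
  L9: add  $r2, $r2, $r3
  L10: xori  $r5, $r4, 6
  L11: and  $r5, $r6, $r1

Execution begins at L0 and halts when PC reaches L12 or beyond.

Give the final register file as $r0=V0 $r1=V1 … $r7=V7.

$r0=0 $r1=7 $r2=10 $r3=10 $r4=2 $r5=7 $r6=16 $r7=21

[0] and  $r6, $r2, $r6  →  {$r0:0, $r1:2, $r2:0, $r3:10, $r4:2, $r5:7, $r6:0, $r7:14}
[1] or   $r1, $r3, $r0  →  {$r0:0, $r1:10, $r2:0, $r3:10, $r4:2, $r5:7, $r6:0, $r7:14}
[2] ori   $r1, $r5, 3  →  {$r0:0, $r1:7, $r2:0, $r3:10, $r4:2, $r5:7, $r6:0, $r7:14}
[3] bne  $r6, $r0, L8  →  {$r0:0, $r1:7, $r2:0, $r3:10, $r4:2, $r5:7, $r6:0, $r7:14}  ⟨branch fallthrough⟩
[4] addi  $r6, $r3, 6  →  {$r0:0, $r1:7, $r2:0, $r3:10, $r4:2, $r5:7, $r6:16, $r7:14}
[5] add  $r7, $r7, $r5  →  {$r0:0, $r1:7, $r2:0, $r3:10, $r4:2, $r5:7, $r6:16, $r7:21}
[6] addi  $r1, $r1, 0  →  {$r0:0, $r1:7, $r2:0, $r3:10, $r4:2, $r5:7, $r6:16, $r7:21}
[7] nor  $r0, $r4, $r2  →  {$r0:0, $r1:7, $r2:0, $r3:10, $r4:2, $r5:7, $r6:16, $r7:21}
[8] bne  $r1, $r6, L12  →  {$r0:0, $r1:7, $r2:0, $r3:10, $r4:2, $r5:7, $r6:16, $r7:21}  ⟨branch taken⟩
[9] add  $r2, $r2, $r3  →  {$r0:0, $r1:7, $r2:10, $r3:10, $r4:2, $r5:7, $r6:16, $r7:21}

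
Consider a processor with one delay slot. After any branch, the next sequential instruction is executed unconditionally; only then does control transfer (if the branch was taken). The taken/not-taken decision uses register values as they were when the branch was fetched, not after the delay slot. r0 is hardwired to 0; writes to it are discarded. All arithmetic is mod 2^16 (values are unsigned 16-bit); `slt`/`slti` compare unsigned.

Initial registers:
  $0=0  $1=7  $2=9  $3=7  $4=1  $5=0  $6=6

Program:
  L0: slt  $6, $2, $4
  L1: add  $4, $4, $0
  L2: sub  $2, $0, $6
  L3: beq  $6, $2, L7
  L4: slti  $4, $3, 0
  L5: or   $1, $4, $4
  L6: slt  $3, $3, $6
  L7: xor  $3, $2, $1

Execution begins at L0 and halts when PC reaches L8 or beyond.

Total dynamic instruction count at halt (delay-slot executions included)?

[0] slt  $6, $2, $4  →  {$0:0, $1:7, $2:9, $3:7, $4:1, $5:0, $6:0}
[1] add  $4, $4, $0  →  {$0:0, $1:7, $2:9, $3:7, $4:1, $5:0, $6:0}
[2] sub  $2, $0, $6  →  {$0:0, $1:7, $2:0, $3:7, $4:1, $5:0, $6:0}
[3] beq  $6, $2, L7  →  {$0:0, $1:7, $2:0, $3:7, $4:1, $5:0, $6:0}  ⟨branch taken⟩
[4] slti  $4, $3, 0  →  {$0:0, $1:7, $2:0, $3:7, $4:0, $5:0, $6:0}
[7] xor  $3, $2, $1  →  {$0:0, $1:7, $2:0, $3:7, $4:0, $5:0, $6:0}

6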